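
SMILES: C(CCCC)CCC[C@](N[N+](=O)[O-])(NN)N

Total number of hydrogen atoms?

23

Hydrogens are implicit in SMILES; fill each atom to its normal valence:
  7 × C: 2 H each → 14
  2 × N: 2 H each → 4
  2 × N: 1 H each → 2
  1 × C: 3 H
  1 × C: no H
  1 × N (charge +1): no H
  1 × O: no H
  1 × O (charge -1): no H
  Total hydrogens = 23.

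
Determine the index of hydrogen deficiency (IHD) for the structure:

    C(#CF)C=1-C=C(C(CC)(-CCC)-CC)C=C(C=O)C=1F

7

Molecular formula from the SMILES: C17H20F2O.
DoU = (2C + 2 + N − H − X)/2 = (2·17 + 2 + 0 − 20 − 2)/2 = 14/2 = 7.
(Structurally: 1 ring(s) + 6 π bond(s) = 7.)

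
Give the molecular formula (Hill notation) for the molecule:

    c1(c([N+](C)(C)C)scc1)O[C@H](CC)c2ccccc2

Heavy atoms from the SMILES: 16 C, 1 N, 1 O, 1 S.
Implicit hydrogens by atom environment:
  7 × C (aromatic): 1 H each → 7
  4 × C: 3 H each → 12
  3 × C (aromatic): no H
  1 × C: 2 H
  1 × C: 1 H
  1 × N (charge +1): no H
  1 × O: no H
  1 × S (aromatic): no H
  Total hydrogens = 22.
Net charge +1.
Molecular formula: C16H22NOS+

C16H22NOS+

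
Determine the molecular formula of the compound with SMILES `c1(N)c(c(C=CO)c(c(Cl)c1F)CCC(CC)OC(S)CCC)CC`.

C19H29ClFNO2S

Heavy atoms from the SMILES: 19 C, 1 Cl, 1 F, 1 N, 2 O, 1 S.
Implicit hydrogens by atom environment:
  6 × C: 2 H each → 12
  6 × C (aromatic): no H
  4 × C: 1 H each → 4
  3 × C: 3 H each → 9
  1 × Cl: no H
  1 × F: no H
  1 × N: 2 H
  1 × O: 1 H
  1 × O: no H
  1 × S: 1 H
  Total hydrogens = 29.
Molecular formula: C19H29ClFNO2S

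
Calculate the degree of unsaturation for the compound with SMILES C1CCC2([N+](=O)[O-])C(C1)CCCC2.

3

Molecular formula from the SMILES: C10H17NO2.
DoU = (2C + 2 + N − H − X)/2 = (2·10 + 2 + 1 − 17 − 0)/2 = 6/2 = 3.
(Structurally: 2 ring(s) + 1 π bond(s) = 3.)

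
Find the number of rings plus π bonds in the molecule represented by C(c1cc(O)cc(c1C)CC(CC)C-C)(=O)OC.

Molecular formula from the SMILES: C15H22O3.
DoU = (2C + 2 + N − H − X)/2 = (2·15 + 2 + 0 − 22 − 0)/2 = 10/2 = 5.
(Structurally: 1 ring(s) + 4 π bond(s) = 5.)

5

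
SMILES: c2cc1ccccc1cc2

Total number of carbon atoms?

The symbol for carbon appears 10 times in the SMILES. Lowercase c denotes aromatic carbon and counts toward C.

10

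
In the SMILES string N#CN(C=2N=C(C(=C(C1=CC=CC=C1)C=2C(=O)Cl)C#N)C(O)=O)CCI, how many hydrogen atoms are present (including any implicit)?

Hydrogens are implicit in SMILES; fill each atom to its normal valence:
  6 × C (aromatic): no H
  5 × C (aromatic): 1 H each → 5
  4 × C: no H
  3 × N: no H
  2 × C: 2 H each → 4
  2 × O: no H
  1 × Cl: no H
  1 × I: no H
  1 × N (aromatic): no H
  1 × O: 1 H
  Total hydrogens = 10.

10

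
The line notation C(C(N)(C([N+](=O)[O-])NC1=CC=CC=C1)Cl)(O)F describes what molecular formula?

C9H11ClFN3O3

Heavy atoms from the SMILES: 9 C, 1 Cl, 1 F, 3 N, 3 O.
Implicit hydrogens by atom environment:
  5 × C (aromatic): 1 H each → 5
  2 × C: 1 H each → 2
  1 × C: no H
  1 × C (aromatic): no H
  1 × Cl: no H
  1 × F: no H
  1 × N: 2 H
  1 × N: 1 H
  1 × N (charge +1): no H
  1 × O: 1 H
  1 × O: no H
  1 × O (charge -1): no H
  Total hydrogens = 11.
Molecular formula: C9H11ClFN3O3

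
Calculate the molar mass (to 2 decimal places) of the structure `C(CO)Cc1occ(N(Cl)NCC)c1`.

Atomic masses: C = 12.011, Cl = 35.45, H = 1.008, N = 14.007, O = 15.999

218.68

Molecular formula: C9H15ClN2O2.
M = 9×12.011 + 1×35.45 + 15×1.008 + 2×14.007 + 2×15.999 = 218.68 g/mol.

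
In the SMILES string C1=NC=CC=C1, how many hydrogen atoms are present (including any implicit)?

Hydrogens are implicit in SMILES; fill each atom to its normal valence:
  5 × C (aromatic): 1 H each → 5
  1 × N (aromatic): no H
  Total hydrogens = 5.

5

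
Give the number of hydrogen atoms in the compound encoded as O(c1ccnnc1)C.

6

Hydrogens are implicit in SMILES; fill each atom to its normal valence:
  3 × C (aromatic): 1 H each → 3
  2 × N (aromatic): no H
  1 × C: 3 H
  1 × C (aromatic): no H
  1 × O: no H
  Total hydrogens = 6.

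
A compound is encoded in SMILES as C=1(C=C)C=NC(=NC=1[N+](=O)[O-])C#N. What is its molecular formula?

C7H4N4O2

Heavy atoms from the SMILES: 7 C, 4 N, 2 O.
Implicit hydrogens by atom environment:
  3 × C (aromatic): no H
  2 × N (aromatic): no H
  1 × C: 2 H
  1 × C (aromatic): 1 H
  1 × C: 1 H
  1 × C: no H
  1 × N (charge +1): no H
  1 × N: no H
  1 × O: no H
  1 × O (charge -1): no H
  Total hydrogens = 4.
Molecular formula: C7H4N4O2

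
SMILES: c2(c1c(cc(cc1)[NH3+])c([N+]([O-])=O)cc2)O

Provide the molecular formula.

Heavy atoms from the SMILES: 10 C, 2 N, 3 O.
Implicit hydrogens by atom environment:
  5 × C (aromatic): 1 H each → 5
  5 × C (aromatic): no H
  1 × N (charge +1): 3 H
  1 × N (charge +1): no H
  1 × O: 1 H
  1 × O: no H
  1 × O (charge -1): no H
  Total hydrogens = 9.
Net charge +1.
Molecular formula: C10H9N2O3+

C10H9N2O3+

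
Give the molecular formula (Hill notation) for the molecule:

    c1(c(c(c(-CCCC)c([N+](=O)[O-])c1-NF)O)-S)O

C10H13FN2O4S

Heavy atoms from the SMILES: 10 C, 1 F, 2 N, 4 O, 1 S.
Implicit hydrogens by atom environment:
  6 × C (aromatic): no H
  3 × C: 2 H each → 6
  2 × O: 1 H each → 2
  1 × C: 3 H
  1 × F: no H
  1 × N: 1 H
  1 × N (charge +1): no H
  1 × O: no H
  1 × O (charge -1): no H
  1 × S: 1 H
  Total hydrogens = 13.
Molecular formula: C10H13FN2O4S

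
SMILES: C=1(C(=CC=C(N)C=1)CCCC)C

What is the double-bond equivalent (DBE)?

4

Molecular formula from the SMILES: C11H17N.
DoU = (2C + 2 + N − H − X)/2 = (2·11 + 2 + 1 − 17 − 0)/2 = 8/2 = 4.
(Structurally: 1 ring(s) + 3 π bond(s) = 4.)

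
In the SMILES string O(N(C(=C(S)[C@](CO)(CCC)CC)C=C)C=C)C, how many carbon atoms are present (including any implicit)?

14

The symbol for carbon appears 14 times in the SMILES.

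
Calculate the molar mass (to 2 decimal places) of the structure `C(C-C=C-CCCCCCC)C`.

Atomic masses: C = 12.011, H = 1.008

168.32

Molecular formula: C12H24.
M = 12×12.011 + 24×1.008 = 168.32 g/mol.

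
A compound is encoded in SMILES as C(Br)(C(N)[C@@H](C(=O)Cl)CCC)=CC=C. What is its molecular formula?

Heavy atoms from the SMILES: 1 Br, 10 C, 1 Cl, 1 N, 1 O.
Implicit hydrogens by atom environment:
  4 × C: 1 H each → 4
  3 × C: 2 H each → 6
  2 × C: no H
  1 × Br: no H
  1 × C: 3 H
  1 × Cl: no H
  1 × N: 2 H
  1 × O: no H
  Total hydrogens = 15.
Molecular formula: C10H15BrClNO

C10H15BrClNO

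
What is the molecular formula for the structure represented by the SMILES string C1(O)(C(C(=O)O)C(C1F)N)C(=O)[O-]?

C6H7FNO5-

Heavy atoms from the SMILES: 6 C, 1 F, 1 N, 5 O.
Implicit hydrogens by atom environment:
  3 × C: 1 H each → 3
  3 × C: no H
  2 × O: 1 H each → 2
  2 × O: no H
  1 × F: no H
  1 × N: 2 H
  1 × O (charge -1): no H
  Total hydrogens = 7.
Net charge -1.
Molecular formula: C6H7FNO5-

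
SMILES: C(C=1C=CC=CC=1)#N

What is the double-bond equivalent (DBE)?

6

Molecular formula from the SMILES: C7H5N.
DoU = (2C + 2 + N − H − X)/2 = (2·7 + 2 + 1 − 5 − 0)/2 = 12/2 = 6.
(Structurally: 1 ring(s) + 5 π bond(s) = 6.)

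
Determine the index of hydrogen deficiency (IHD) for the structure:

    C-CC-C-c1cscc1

Molecular formula from the SMILES: C8H12S.
DoU = (2C + 2 + N − H − X)/2 = (2·8 + 2 + 0 − 12 − 0)/2 = 6/2 = 3.
(Structurally: 1 ring(s) + 2 π bond(s) = 3.)

3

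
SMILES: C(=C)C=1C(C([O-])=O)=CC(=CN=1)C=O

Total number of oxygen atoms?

The symbol for oxygen appears 3 times in the SMILES.

3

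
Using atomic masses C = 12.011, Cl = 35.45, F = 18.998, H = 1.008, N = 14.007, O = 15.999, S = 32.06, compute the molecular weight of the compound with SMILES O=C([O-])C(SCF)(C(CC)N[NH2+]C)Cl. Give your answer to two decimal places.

Molecular formula: C7H14ClFN2O2S.
M = 7×12.011 + 1×35.45 + 1×18.998 + 14×1.008 + 2×14.007 + 2×15.999 + 1×32.06 = 244.71 g/mol.

244.71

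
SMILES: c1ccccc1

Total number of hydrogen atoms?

Hydrogens are implicit in SMILES; fill each atom to its normal valence:
  6 × C (aromatic): 1 H each → 6
  Total hydrogens = 6.

6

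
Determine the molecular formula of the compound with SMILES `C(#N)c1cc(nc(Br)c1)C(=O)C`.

Heavy atoms from the SMILES: 1 Br, 8 C, 2 N, 1 O.
Implicit hydrogens by atom environment:
  3 × C (aromatic): no H
  2 × C (aromatic): 1 H each → 2
  2 × C: no H
  1 × Br: no H
  1 × C: 3 H
  1 × N (aromatic): no H
  1 × N: no H
  1 × O: no H
  Total hydrogens = 5.
Molecular formula: C8H5BrN2O

C8H5BrN2O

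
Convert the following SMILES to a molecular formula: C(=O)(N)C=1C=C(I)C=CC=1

C7H6INO

Heavy atoms from the SMILES: 7 C, 1 I, 1 N, 1 O.
Implicit hydrogens by atom environment:
  4 × C (aromatic): 1 H each → 4
  2 × C (aromatic): no H
  1 × C: no H
  1 × I: no H
  1 × N: 2 H
  1 × O: no H
  Total hydrogens = 6.
Molecular formula: C7H6INO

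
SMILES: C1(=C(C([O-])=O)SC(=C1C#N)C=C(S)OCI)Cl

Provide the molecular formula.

C9H4ClINO3S2-

Heavy atoms from the SMILES: 9 C, 1 Cl, 1 I, 1 N, 3 O, 2 S.
Implicit hydrogens by atom environment:
  4 × C (aromatic): no H
  3 × C: no H
  2 × O: no H
  1 × C: 2 H
  1 × C: 1 H
  1 × Cl: no H
  1 × I: no H
  1 × N: no H
  1 × O (charge -1): no H
  1 × S: 1 H
  1 × S (aromatic): no H
  Total hydrogens = 4.
Net charge -1.
Molecular formula: C9H4ClINO3S2-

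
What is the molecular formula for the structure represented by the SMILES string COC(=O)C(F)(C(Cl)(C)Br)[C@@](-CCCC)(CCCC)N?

Heavy atoms from the SMILES: 1 Br, 14 C, 1 Cl, 1 F, 1 N, 2 O.
Implicit hydrogens by atom environment:
  6 × C: 2 H each → 12
  4 × C: 3 H each → 12
  4 × C: no H
  2 × O: no H
  1 × Br: no H
  1 × Cl: no H
  1 × F: no H
  1 × N: 2 H
  Total hydrogens = 26.
Molecular formula: C14H26BrClFNO2

C14H26BrClFNO2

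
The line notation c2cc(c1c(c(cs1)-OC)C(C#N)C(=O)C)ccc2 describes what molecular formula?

C15H13NO2S

Heavy atoms from the SMILES: 15 C, 1 N, 2 O, 1 S.
Implicit hydrogens by atom environment:
  6 × C (aromatic): 1 H each → 6
  4 × C (aromatic): no H
  2 × C: 3 H each → 6
  2 × C: no H
  2 × O: no H
  1 × C: 1 H
  1 × N: no H
  1 × S (aromatic): no H
  Total hydrogens = 13.
Molecular formula: C15H13NO2S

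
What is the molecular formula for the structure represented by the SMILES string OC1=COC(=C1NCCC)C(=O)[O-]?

C8H10NO4-

Heavy atoms from the SMILES: 8 C, 1 N, 4 O.
Implicit hydrogens by atom environment:
  3 × C (aromatic): no H
  2 × C: 2 H each → 4
  1 × C: 3 H
  1 × C (aromatic): 1 H
  1 × C: no H
  1 × N: 1 H
  1 × O: 1 H
  1 × O (aromatic): no H
  1 × O: no H
  1 × O (charge -1): no H
  Total hydrogens = 10.
Net charge -1.
Molecular formula: C8H10NO4-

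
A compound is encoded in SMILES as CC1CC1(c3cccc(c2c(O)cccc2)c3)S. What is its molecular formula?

C16H16OS

Heavy atoms from the SMILES: 16 C, 1 O, 1 S.
Implicit hydrogens by atom environment:
  8 × C (aromatic): 1 H each → 8
  4 × C (aromatic): no H
  1 × C: 3 H
  1 × C: 2 H
  1 × C: 1 H
  1 × C: no H
  1 × O: 1 H
  1 × S: 1 H
  Total hydrogens = 16.
Molecular formula: C16H16OS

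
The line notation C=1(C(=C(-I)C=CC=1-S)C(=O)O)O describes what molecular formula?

C7H5IO3S

Heavy atoms from the SMILES: 7 C, 1 I, 3 O, 1 S.
Implicit hydrogens by atom environment:
  4 × C (aromatic): no H
  2 × C (aromatic): 1 H each → 2
  2 × O: 1 H each → 2
  1 × C: no H
  1 × I: no H
  1 × O: no H
  1 × S: 1 H
  Total hydrogens = 5.
Molecular formula: C7H5IO3S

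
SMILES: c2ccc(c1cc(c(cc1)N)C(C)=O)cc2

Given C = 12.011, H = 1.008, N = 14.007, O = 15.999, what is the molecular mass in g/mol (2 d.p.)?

211.26

Molecular formula: C14H13NO.
M = 14×12.011 + 13×1.008 + 1×14.007 + 1×15.999 = 211.26 g/mol.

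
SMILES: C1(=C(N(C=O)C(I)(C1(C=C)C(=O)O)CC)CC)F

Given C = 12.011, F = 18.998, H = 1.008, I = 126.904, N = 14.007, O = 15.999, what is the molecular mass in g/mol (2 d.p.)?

Molecular formula: C12H15FINO3.
M = 12×12.011 + 1×18.998 + 15×1.008 + 1×126.904 + 1×14.007 + 3×15.999 = 367.16 g/mol.

367.16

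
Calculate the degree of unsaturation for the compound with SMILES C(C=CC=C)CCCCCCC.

Molecular formula from the SMILES: C12H22.
DoU = (2C + 2 + N − H − X)/2 = (2·12 + 2 + 0 − 22 − 0)/2 = 4/2 = 2.
(Structurally: 0 ring(s) + 2 π bond(s) = 2.)

2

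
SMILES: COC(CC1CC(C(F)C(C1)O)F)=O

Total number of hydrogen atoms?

14

Hydrogens are implicit in SMILES; fill each atom to its normal valence:
  4 × C: 1 H each → 4
  3 × C: 2 H each → 6
  2 × F: no H
  2 × O: no H
  1 × C: 3 H
  1 × C: no H
  1 × O: 1 H
  Total hydrogens = 14.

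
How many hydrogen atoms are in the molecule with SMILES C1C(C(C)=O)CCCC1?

Hydrogens are implicit in SMILES; fill each atom to its normal valence:
  5 × C: 2 H each → 10
  1 × C: 3 H
  1 × C: 1 H
  1 × C: no H
  1 × O: no H
  Total hydrogens = 14.

14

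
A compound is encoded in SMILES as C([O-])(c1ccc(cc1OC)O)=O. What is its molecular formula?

Heavy atoms from the SMILES: 8 C, 4 O.
Implicit hydrogens by atom environment:
  3 × C (aromatic): 1 H each → 3
  3 × C (aromatic): no H
  2 × O: no H
  1 × C: 3 H
  1 × C: no H
  1 × O: 1 H
  1 × O (charge -1): no H
  Total hydrogens = 7.
Net charge -1.
Molecular formula: C8H7O4-

C8H7O4-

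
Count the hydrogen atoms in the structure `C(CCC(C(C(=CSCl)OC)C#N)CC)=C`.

Hydrogens are implicit in SMILES; fill each atom to its normal valence:
  4 × C: 2 H each → 8
  4 × C: 1 H each → 4
  2 × C: 3 H each → 6
  2 × C: no H
  1 × Cl: no H
  1 × N: no H
  1 × O: no H
  1 × S: no H
  Total hydrogens = 18.

18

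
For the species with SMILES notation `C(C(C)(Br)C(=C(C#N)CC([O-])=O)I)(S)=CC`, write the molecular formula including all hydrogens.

C10H10BrINO2S-

Heavy atoms from the SMILES: 1 Br, 10 C, 1 I, 1 N, 2 O, 1 S.
Implicit hydrogens by atom environment:
  6 × C: no H
  2 × C: 3 H each → 6
  1 × Br: no H
  1 × C: 2 H
  1 × C: 1 H
  1 × I: no H
  1 × N: no H
  1 × O: no H
  1 × O (charge -1): no H
  1 × S: 1 H
  Total hydrogens = 10.
Net charge -1.
Molecular formula: C10H10BrINO2S-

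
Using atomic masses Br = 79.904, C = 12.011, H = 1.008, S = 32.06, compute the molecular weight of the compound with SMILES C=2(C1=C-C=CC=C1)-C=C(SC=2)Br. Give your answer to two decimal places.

Molecular formula: C10H7BrS.
M = 1×79.904 + 10×12.011 + 7×1.008 + 1×32.06 = 239.13 g/mol.

239.13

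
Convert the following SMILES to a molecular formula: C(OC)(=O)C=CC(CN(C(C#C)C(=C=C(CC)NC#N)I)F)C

C16H19FIN3O2

Heavy atoms from the SMILES: 16 C, 1 F, 1 I, 3 N, 2 O.
Implicit hydrogens by atom environment:
  6 × C: no H
  5 × C: 1 H each → 5
  3 × C: 3 H each → 9
  2 × C: 2 H each → 4
  2 × N: no H
  2 × O: no H
  1 × F: no H
  1 × I: no H
  1 × N: 1 H
  Total hydrogens = 19.
Molecular formula: C16H19FIN3O2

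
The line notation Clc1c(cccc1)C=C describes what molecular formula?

C8H7Cl

Heavy atoms from the SMILES: 8 C, 1 Cl.
Implicit hydrogens by atom environment:
  4 × C (aromatic): 1 H each → 4
  2 × C (aromatic): no H
  1 × C: 2 H
  1 × C: 1 H
  1 × Cl: no H
  Total hydrogens = 7.
Molecular formula: C8H7Cl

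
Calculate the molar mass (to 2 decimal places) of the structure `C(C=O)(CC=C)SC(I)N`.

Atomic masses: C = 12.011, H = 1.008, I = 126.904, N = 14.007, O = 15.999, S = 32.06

Molecular formula: C6H10INOS.
M = 6×12.011 + 10×1.008 + 1×126.904 + 1×14.007 + 1×15.999 + 1×32.06 = 271.12 g/mol.

271.12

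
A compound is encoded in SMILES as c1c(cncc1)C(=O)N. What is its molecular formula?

Heavy atoms from the SMILES: 6 C, 2 N, 1 O.
Implicit hydrogens by atom environment:
  4 × C (aromatic): 1 H each → 4
  1 × C (aromatic): no H
  1 × C: no H
  1 × N: 2 H
  1 × N (aromatic): no H
  1 × O: no H
  Total hydrogens = 6.
Molecular formula: C6H6N2O

C6H6N2O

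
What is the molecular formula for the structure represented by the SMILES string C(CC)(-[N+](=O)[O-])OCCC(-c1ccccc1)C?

Heavy atoms from the SMILES: 13 C, 1 N, 3 O.
Implicit hydrogens by atom environment:
  5 × C (aromatic): 1 H each → 5
  3 × C: 2 H each → 6
  2 × C: 3 H each → 6
  2 × C: 1 H each → 2
  2 × O: no H
  1 × C (aromatic): no H
  1 × N (charge +1): no H
  1 × O (charge -1): no H
  Total hydrogens = 19.
Molecular formula: C13H19NO3

C13H19NO3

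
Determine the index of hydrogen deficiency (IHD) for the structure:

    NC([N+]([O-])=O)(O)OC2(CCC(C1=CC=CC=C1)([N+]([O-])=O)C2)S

Molecular formula from the SMILES: C12H15N3O6S.
DoU = (2C + 2 + N − H − X)/2 = (2·12 + 2 + 3 − 15 − 0)/2 = 14/2 = 7.
(Structurally: 2 ring(s) + 5 π bond(s) = 7.)

7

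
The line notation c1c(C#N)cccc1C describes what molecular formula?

C8H7N

Heavy atoms from the SMILES: 8 C, 1 N.
Implicit hydrogens by atom environment:
  4 × C (aromatic): 1 H each → 4
  2 × C (aromatic): no H
  1 × C: 3 H
  1 × C: no H
  1 × N: no H
  Total hydrogens = 7.
Molecular formula: C8H7N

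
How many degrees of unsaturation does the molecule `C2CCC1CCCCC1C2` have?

Molecular formula from the SMILES: C10H18.
DoU = (2C + 2 + N − H − X)/2 = (2·10 + 2 + 0 − 18 − 0)/2 = 4/2 = 2.
(Structurally: 2 ring(s) + 0 π bond(s) = 2.)

2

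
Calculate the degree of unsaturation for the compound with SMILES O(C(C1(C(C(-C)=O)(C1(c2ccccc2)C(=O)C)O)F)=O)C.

Molecular formula from the SMILES: C15H15FO5.
DoU = (2C + 2 + N − H − X)/2 = (2·15 + 2 + 0 − 15 − 1)/2 = 16/2 = 8.
(Structurally: 2 ring(s) + 6 π bond(s) = 8.)

8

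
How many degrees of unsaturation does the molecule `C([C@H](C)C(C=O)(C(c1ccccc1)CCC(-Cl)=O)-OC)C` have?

6

Molecular formula from the SMILES: C17H23ClO3.
DoU = (2C + 2 + N − H − X)/2 = (2·17 + 2 + 0 − 23 − 1)/2 = 12/2 = 6.
(Structurally: 1 ring(s) + 5 π bond(s) = 6.)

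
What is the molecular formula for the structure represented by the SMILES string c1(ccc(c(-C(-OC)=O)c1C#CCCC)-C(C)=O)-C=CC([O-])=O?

C18H17O5-

Heavy atoms from the SMILES: 18 C, 5 O.
Implicit hydrogens by atom environment:
  5 × C: no H
  4 × C (aromatic): no H
  4 × O: no H
  3 × C: 3 H each → 9
  2 × C: 2 H each → 4
  2 × C (aromatic): 1 H each → 2
  2 × C: 1 H each → 2
  1 × O (charge -1): no H
  Total hydrogens = 17.
Net charge -1.
Molecular formula: C18H17O5-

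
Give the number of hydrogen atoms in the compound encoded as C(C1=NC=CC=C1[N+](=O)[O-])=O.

4

Hydrogens are implicit in SMILES; fill each atom to its normal valence:
  3 × C (aromatic): 1 H each → 3
  2 × C (aromatic): no H
  2 × O: no H
  1 × C: 1 H
  1 × N (aromatic): no H
  1 × N (charge +1): no H
  1 × O (charge -1): no H
  Total hydrogens = 4.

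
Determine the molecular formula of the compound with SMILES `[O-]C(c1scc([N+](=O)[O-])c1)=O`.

Heavy atoms from the SMILES: 5 C, 1 N, 4 O, 1 S.
Implicit hydrogens by atom environment:
  2 × C (aromatic): 1 H each → 2
  2 × C (aromatic): no H
  2 × O: no H
  2 × O (charge -1): no H
  1 × C: no H
  1 × N (charge +1): no H
  1 × S (aromatic): no H
  Total hydrogens = 2.
Net charge -1.
Molecular formula: C5H2NO4S-

C5H2NO4S-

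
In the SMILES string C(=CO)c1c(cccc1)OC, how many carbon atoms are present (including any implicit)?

The symbol for carbon appears 9 times in the SMILES. Lowercase c denotes aromatic carbon and counts toward C.

9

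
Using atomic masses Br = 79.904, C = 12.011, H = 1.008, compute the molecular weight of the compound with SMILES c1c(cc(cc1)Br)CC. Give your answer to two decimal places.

185.06

Molecular formula: C8H9Br.
M = 1×79.904 + 8×12.011 + 9×1.008 = 185.06 g/mol.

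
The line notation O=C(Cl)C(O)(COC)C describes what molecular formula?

C5H9ClO3

Heavy atoms from the SMILES: 5 C, 1 Cl, 3 O.
Implicit hydrogens by atom environment:
  2 × C: 3 H each → 6
  2 × C: no H
  2 × O: no H
  1 × C: 2 H
  1 × Cl: no H
  1 × O: 1 H
  Total hydrogens = 9.
Molecular formula: C5H9ClO3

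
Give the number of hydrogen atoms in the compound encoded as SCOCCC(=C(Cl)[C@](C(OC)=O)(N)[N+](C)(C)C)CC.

26

Hydrogens are implicit in SMILES; fill each atom to its normal valence:
  5 × C: 3 H each → 15
  4 × C: 2 H each → 8
  4 × C: no H
  3 × O: no H
  1 × Cl: no H
  1 × N: 2 H
  1 × N (charge +1): no H
  1 × S: 1 H
  Total hydrogens = 26.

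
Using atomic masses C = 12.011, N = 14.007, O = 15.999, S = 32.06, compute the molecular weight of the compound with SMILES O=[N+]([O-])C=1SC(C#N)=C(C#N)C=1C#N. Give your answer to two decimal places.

Molecular formula: C7N4O2S.
M = 7×12.011 + 4×14.007 + 2×15.999 + 1×32.06 = 204.16 g/mol.

204.16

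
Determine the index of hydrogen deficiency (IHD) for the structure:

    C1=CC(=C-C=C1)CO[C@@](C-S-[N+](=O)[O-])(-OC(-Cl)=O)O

6

Molecular formula from the SMILES: C10H10ClNO6S.
DoU = (2C + 2 + N − H − X)/2 = (2·10 + 2 + 1 − 10 − 1)/2 = 12/2 = 6.
(Structurally: 1 ring(s) + 5 π bond(s) = 6.)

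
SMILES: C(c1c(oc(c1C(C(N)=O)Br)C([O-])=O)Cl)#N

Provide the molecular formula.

C8H3BrClN2O4-

Heavy atoms from the SMILES: 1 Br, 8 C, 1 Cl, 2 N, 4 O.
Implicit hydrogens by atom environment:
  4 × C (aromatic): no H
  3 × C: no H
  2 × O: no H
  1 × Br: no H
  1 × C: 1 H
  1 × Cl: no H
  1 × N: 2 H
  1 × N: no H
  1 × O (aromatic): no H
  1 × O (charge -1): no H
  Total hydrogens = 3.
Net charge -1.
Molecular formula: C8H3BrClN2O4-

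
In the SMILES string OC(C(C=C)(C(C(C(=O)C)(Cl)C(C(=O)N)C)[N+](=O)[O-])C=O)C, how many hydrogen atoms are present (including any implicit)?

Hydrogens are implicit in SMILES; fill each atom to its normal valence:
  5 × C: 1 H each → 5
  4 × C: no H
  4 × O: no H
  3 × C: 3 H each → 9
  1 × C: 2 H
  1 × Cl: no H
  1 × N: 2 H
  1 × N (charge +1): no H
  1 × O: 1 H
  1 × O (charge -1): no H
  Total hydrogens = 19.

19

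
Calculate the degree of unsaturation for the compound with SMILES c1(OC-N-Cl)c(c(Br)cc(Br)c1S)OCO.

Molecular formula from the SMILES: C8H8Br2ClNO3S.
DoU = (2C + 2 + N − H − X)/2 = (2·8 + 2 + 1 − 8 − 3)/2 = 8/2 = 4.
(Structurally: 1 ring(s) + 3 π bond(s) = 4.)

4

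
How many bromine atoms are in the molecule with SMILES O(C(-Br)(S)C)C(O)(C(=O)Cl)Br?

The symbol for bromine appears 2 times in the SMILES.

2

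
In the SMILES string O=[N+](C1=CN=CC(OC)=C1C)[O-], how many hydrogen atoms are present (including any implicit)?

8

Hydrogens are implicit in SMILES; fill each atom to its normal valence:
  3 × C (aromatic): no H
  2 × C: 3 H each → 6
  2 × C (aromatic): 1 H each → 2
  2 × O: no H
  1 × N (aromatic): no H
  1 × N (charge +1): no H
  1 × O (charge -1): no H
  Total hydrogens = 8.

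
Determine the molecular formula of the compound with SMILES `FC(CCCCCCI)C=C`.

Heavy atoms from the SMILES: 9 C, 1 F, 1 I.
Implicit hydrogens by atom environment:
  7 × C: 2 H each → 14
  2 × C: 1 H each → 2
  1 × F: no H
  1 × I: no H
  Total hydrogens = 16.
Molecular formula: C9H16FI

C9H16FI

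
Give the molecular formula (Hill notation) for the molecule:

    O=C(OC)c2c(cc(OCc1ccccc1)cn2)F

C14H12FNO3

Heavy atoms from the SMILES: 14 C, 1 F, 1 N, 3 O.
Implicit hydrogens by atom environment:
  7 × C (aromatic): 1 H each → 7
  4 × C (aromatic): no H
  3 × O: no H
  1 × C: 3 H
  1 × C: 2 H
  1 × C: no H
  1 × F: no H
  1 × N (aromatic): no H
  Total hydrogens = 12.
Molecular formula: C14H12FNO3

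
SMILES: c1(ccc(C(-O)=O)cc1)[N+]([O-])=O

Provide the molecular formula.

C7H5NO4

Heavy atoms from the SMILES: 7 C, 1 N, 4 O.
Implicit hydrogens by atom environment:
  4 × C (aromatic): 1 H each → 4
  2 × C (aromatic): no H
  2 × O: no H
  1 × C: no H
  1 × N (charge +1): no H
  1 × O: 1 H
  1 × O (charge -1): no H
  Total hydrogens = 5.
Molecular formula: C7H5NO4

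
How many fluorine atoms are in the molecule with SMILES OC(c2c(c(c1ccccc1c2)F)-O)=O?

The symbol for fluorine appears 1 time in the SMILES.

1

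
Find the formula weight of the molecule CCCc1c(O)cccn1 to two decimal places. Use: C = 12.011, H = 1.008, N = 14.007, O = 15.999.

Molecular formula: C8H11NO.
M = 8×12.011 + 11×1.008 + 1×14.007 + 1×15.999 = 137.18 g/mol.

137.18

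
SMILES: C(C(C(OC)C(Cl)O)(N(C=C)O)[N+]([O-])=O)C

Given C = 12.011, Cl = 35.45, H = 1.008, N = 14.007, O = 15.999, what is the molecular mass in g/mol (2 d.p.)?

254.67

Molecular formula: C8H15ClN2O5.
M = 8×12.011 + 1×35.45 + 15×1.008 + 2×14.007 + 5×15.999 = 254.67 g/mol.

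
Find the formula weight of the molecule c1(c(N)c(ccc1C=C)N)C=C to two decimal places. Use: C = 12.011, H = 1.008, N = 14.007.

160.22

Molecular formula: C10H12N2.
M = 10×12.011 + 12×1.008 + 2×14.007 = 160.22 g/mol.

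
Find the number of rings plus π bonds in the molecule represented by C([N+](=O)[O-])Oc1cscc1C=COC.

5

Molecular formula from the SMILES: C8H9NO4S.
DoU = (2C + 2 + N − H − X)/2 = (2·8 + 2 + 1 − 9 − 0)/2 = 10/2 = 5.
(Structurally: 1 ring(s) + 4 π bond(s) = 5.)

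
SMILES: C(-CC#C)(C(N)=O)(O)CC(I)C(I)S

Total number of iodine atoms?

The symbol for iodine appears 2 times in the SMILES.

2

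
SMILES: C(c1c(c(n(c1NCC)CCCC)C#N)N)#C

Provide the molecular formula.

Heavy atoms from the SMILES: 13 C, 4 N.
Implicit hydrogens by atom environment:
  4 × C: 2 H each → 8
  4 × C (aromatic): no H
  2 × C: 3 H each → 6
  2 × C: no H
  1 × C: 1 H
  1 × N: 2 H
  1 × N: 1 H
  1 × N (aromatic): no H
  1 × N: no H
  Total hydrogens = 18.
Molecular formula: C13H18N4

C13H18N4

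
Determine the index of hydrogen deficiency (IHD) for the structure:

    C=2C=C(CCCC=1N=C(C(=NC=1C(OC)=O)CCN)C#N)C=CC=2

Molecular formula from the SMILES: C18H20N4O2.
DoU = (2C + 2 + N − H − X)/2 = (2·18 + 2 + 4 − 20 − 0)/2 = 22/2 = 11.
(Structurally: 2 ring(s) + 9 π bond(s) = 11.)

11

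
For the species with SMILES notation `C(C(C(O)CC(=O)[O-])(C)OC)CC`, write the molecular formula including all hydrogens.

Heavy atoms from the SMILES: 9 C, 4 O.
Implicit hydrogens by atom environment:
  3 × C: 3 H each → 9
  3 × C: 2 H each → 6
  2 × C: no H
  2 × O: no H
  1 × C: 1 H
  1 × O: 1 H
  1 × O (charge -1): no H
  Total hydrogens = 17.
Net charge -1.
Molecular formula: C9H17O4-

C9H17O4-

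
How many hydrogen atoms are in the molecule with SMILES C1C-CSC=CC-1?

10

Hydrogens are implicit in SMILES; fill each atom to its normal valence:
  4 × C: 2 H each → 8
  2 × C: 1 H each → 2
  1 × S: no H
  Total hydrogens = 10.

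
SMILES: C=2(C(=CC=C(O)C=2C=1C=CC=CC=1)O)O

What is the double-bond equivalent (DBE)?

8

Molecular formula from the SMILES: C12H10O3.
DoU = (2C + 2 + N − H − X)/2 = (2·12 + 2 + 0 − 10 − 0)/2 = 16/2 = 8.
(Structurally: 2 ring(s) + 6 π bond(s) = 8.)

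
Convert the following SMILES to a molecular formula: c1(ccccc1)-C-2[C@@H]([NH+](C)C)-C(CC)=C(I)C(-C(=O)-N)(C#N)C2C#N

C19H22IN4O+

Heavy atoms from the SMILES: 19 C, 1 I, 4 N, 1 O.
Implicit hydrogens by atom environment:
  6 × C: no H
  5 × C (aromatic): 1 H each → 5
  3 × C: 3 H each → 9
  3 × C: 1 H each → 3
  2 × N: no H
  1 × C: 2 H
  1 × C (aromatic): no H
  1 × I: no H
  1 × N: 2 H
  1 × N (charge +1): 1 H
  1 × O: no H
  Total hydrogens = 22.
Net charge +1.
Molecular formula: C19H22IN4O+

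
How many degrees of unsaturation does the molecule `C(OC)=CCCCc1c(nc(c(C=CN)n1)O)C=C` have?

7

Molecular formula from the SMILES: C14H19N3O2.
DoU = (2C + 2 + N − H − X)/2 = (2·14 + 2 + 3 − 19 − 0)/2 = 14/2 = 7.
(Structurally: 1 ring(s) + 6 π bond(s) = 7.)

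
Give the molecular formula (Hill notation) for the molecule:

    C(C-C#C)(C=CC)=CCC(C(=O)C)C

Heavy atoms from the SMILES: 13 C, 1 O.
Implicit hydrogens by atom environment:
  5 × C: 1 H each → 5
  3 × C: 3 H each → 9
  3 × C: no H
  2 × C: 2 H each → 4
  1 × O: no H
  Total hydrogens = 18.
Molecular formula: C13H18O

C13H18O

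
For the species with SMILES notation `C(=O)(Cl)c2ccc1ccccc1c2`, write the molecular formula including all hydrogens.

Heavy atoms from the SMILES: 11 C, 1 Cl, 1 O.
Implicit hydrogens by atom environment:
  7 × C (aromatic): 1 H each → 7
  3 × C (aromatic): no H
  1 × C: no H
  1 × Cl: no H
  1 × O: no H
  Total hydrogens = 7.
Molecular formula: C11H7ClO

C11H7ClO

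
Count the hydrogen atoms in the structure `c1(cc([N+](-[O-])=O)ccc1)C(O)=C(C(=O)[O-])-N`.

Hydrogens are implicit in SMILES; fill each atom to its normal valence:
  4 × C (aromatic): 1 H each → 4
  3 × C: no H
  2 × C (aromatic): no H
  2 × O: no H
  2 × O (charge -1): no H
  1 × N: 2 H
  1 × N (charge +1): no H
  1 × O: 1 H
  Total hydrogens = 7.

7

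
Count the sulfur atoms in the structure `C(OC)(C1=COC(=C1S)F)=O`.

The symbol for sulfur appears 1 time in the SMILES.

1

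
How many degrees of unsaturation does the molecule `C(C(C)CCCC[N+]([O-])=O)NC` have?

Molecular formula from the SMILES: C8H18N2O2.
DoU = (2C + 2 + N − H − X)/2 = (2·8 + 2 + 2 − 18 − 0)/2 = 2/2 = 1.
(Structurally: 0 ring(s) + 1 π bond(s) = 1.)

1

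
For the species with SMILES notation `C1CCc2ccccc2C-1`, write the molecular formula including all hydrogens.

Heavy atoms from the SMILES: 10 C.
Implicit hydrogens by atom environment:
  4 × C: 2 H each → 8
  4 × C (aromatic): 1 H each → 4
  2 × C (aromatic): no H
  Total hydrogens = 12.
Molecular formula: C10H12

C10H12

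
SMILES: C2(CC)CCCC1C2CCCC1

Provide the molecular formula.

C12H22

Heavy atoms from the SMILES: 12 C.
Implicit hydrogens by atom environment:
  8 × C: 2 H each → 16
  3 × C: 1 H each → 3
  1 × C: 3 H
  Total hydrogens = 22.
Molecular formula: C12H22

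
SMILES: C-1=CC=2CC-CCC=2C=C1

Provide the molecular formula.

C10H12

Heavy atoms from the SMILES: 10 C.
Implicit hydrogens by atom environment:
  4 × C: 2 H each → 8
  4 × C (aromatic): 1 H each → 4
  2 × C (aromatic): no H
  Total hydrogens = 12.
Molecular formula: C10H12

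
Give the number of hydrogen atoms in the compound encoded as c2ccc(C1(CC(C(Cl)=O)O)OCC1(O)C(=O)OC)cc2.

15

Hydrogens are implicit in SMILES; fill each atom to its normal valence:
  5 × C (aromatic): 1 H each → 5
  4 × C: no H
  4 × O: no H
  2 × C: 2 H each → 4
  2 × O: 1 H each → 2
  1 × C: 3 H
  1 × C: 1 H
  1 × C (aromatic): no H
  1 × Cl: no H
  Total hydrogens = 15.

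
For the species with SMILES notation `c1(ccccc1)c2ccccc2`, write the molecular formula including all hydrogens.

Heavy atoms from the SMILES: 12 C.
Implicit hydrogens by atom environment:
  10 × C (aromatic): 1 H each → 10
  2 × C (aromatic): no H
  Total hydrogens = 10.
Molecular formula: C12H10

C12H10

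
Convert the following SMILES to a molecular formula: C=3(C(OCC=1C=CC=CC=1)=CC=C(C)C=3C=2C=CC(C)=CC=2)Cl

C21H19ClO

Heavy atoms from the SMILES: 21 C, 1 Cl, 1 O.
Implicit hydrogens by atom environment:
  11 × C (aromatic): 1 H each → 11
  7 × C (aromatic): no H
  2 × C: 3 H each → 6
  1 × C: 2 H
  1 × Cl: no H
  1 × O: no H
  Total hydrogens = 19.
Molecular formula: C21H19ClO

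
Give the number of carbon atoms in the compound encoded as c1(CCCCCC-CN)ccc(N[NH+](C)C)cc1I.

15

The symbol for carbon appears 15 times in the SMILES. Lowercase c denotes aromatic carbon and counts toward C.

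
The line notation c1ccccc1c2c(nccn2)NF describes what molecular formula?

C10H8FN3

Heavy atoms from the SMILES: 10 C, 1 F, 3 N.
Implicit hydrogens by atom environment:
  7 × C (aromatic): 1 H each → 7
  3 × C (aromatic): no H
  2 × N (aromatic): no H
  1 × F: no H
  1 × N: 1 H
  Total hydrogens = 8.
Molecular formula: C10H8FN3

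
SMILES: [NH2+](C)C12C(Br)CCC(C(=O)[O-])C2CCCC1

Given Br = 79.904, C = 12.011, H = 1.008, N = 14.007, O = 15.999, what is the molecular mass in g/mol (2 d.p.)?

290.20

Molecular formula: C12H20BrNO2.
M = 1×79.904 + 12×12.011 + 20×1.008 + 1×14.007 + 2×15.999 = 290.20 g/mol.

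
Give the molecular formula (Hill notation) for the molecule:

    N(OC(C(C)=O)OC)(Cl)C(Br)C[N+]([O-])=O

Heavy atoms from the SMILES: 1 Br, 6 C, 1 Cl, 2 N, 5 O.
Implicit hydrogens by atom environment:
  4 × O: no H
  2 × C: 3 H each → 6
  2 × C: 1 H each → 2
  1 × Br: no H
  1 × C: 2 H
  1 × C: no H
  1 × Cl: no H
  1 × N: no H
  1 × N (charge +1): no H
  1 × O (charge -1): no H
  Total hydrogens = 10.
Molecular formula: C6H10BrClN2O5

C6H10BrClN2O5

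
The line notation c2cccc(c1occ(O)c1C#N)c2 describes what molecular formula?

C11H7NO2

Heavy atoms from the SMILES: 11 C, 1 N, 2 O.
Implicit hydrogens by atom environment:
  6 × C (aromatic): 1 H each → 6
  4 × C (aromatic): no H
  1 × C: no H
  1 × N: no H
  1 × O: 1 H
  1 × O (aromatic): no H
  Total hydrogens = 7.
Molecular formula: C11H7NO2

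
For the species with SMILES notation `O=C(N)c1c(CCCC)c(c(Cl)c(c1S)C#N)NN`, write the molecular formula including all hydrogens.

Heavy atoms from the SMILES: 12 C, 1 Cl, 4 N, 1 O, 1 S.
Implicit hydrogens by atom environment:
  6 × C (aromatic): no H
  3 × C: 2 H each → 6
  2 × C: no H
  2 × N: 2 H each → 4
  1 × C: 3 H
  1 × Cl: no H
  1 × N: 1 H
  1 × N: no H
  1 × O: no H
  1 × S: 1 H
  Total hydrogens = 15.
Molecular formula: C12H15ClN4OS

C12H15ClN4OS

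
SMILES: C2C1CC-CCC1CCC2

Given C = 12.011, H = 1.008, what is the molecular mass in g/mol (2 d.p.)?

Molecular formula: C10H18.
M = 10×12.011 + 18×1.008 = 138.25 g/mol.

138.25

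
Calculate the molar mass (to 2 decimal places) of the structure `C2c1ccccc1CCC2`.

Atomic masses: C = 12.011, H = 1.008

Molecular formula: C10H12.
M = 10×12.011 + 12×1.008 = 132.21 g/mol.

132.21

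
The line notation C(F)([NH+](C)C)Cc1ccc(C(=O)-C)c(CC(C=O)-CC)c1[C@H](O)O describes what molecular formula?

C18H27FNO4+

Heavy atoms from the SMILES: 18 C, 1 F, 1 N, 4 O.
Implicit hydrogens by atom environment:
  4 × C: 3 H each → 12
  4 × C: 1 H each → 4
  4 × C (aromatic): no H
  3 × C: 2 H each → 6
  2 × C (aromatic): 1 H each → 2
  2 × O: 1 H each → 2
  2 × O: no H
  1 × C: no H
  1 × F: no H
  1 × N (charge +1): 1 H
  Total hydrogens = 27.
Net charge +1.
Molecular formula: C18H27FNO4+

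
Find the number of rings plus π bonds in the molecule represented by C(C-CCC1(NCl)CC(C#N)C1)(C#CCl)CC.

Molecular formula from the SMILES: C13H18Cl2N2.
DoU = (2C + 2 + N − H − X)/2 = (2·13 + 2 + 2 − 18 − 2)/2 = 10/2 = 5.
(Structurally: 1 ring(s) + 4 π bond(s) = 5.)

5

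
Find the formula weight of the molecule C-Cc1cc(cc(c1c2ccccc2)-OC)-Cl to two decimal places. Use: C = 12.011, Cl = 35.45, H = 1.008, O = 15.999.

Molecular formula: C15H15ClO.
M = 15×12.011 + 1×35.45 + 15×1.008 + 1×15.999 = 246.73 g/mol.

246.73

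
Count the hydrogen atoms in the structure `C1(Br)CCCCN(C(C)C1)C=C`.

18

Hydrogens are implicit in SMILES; fill each atom to its normal valence:
  6 × C: 2 H each → 12
  3 × C: 1 H each → 3
  1 × Br: no H
  1 × C: 3 H
  1 × N: no H
  Total hydrogens = 18.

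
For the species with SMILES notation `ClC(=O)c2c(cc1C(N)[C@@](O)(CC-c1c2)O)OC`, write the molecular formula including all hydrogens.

Heavy atoms from the SMILES: 12 C, 1 Cl, 1 N, 4 O.
Implicit hydrogens by atom environment:
  4 × C (aromatic): no H
  2 × C: 2 H each → 4
  2 × C (aromatic): 1 H each → 2
  2 × C: no H
  2 × O: 1 H each → 2
  2 × O: no H
  1 × C: 3 H
  1 × C: 1 H
  1 × Cl: no H
  1 × N: 2 H
  Total hydrogens = 14.
Molecular formula: C12H14ClNO4

C12H14ClNO4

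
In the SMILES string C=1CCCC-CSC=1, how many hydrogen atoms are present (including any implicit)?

Hydrogens are implicit in SMILES; fill each atom to its normal valence:
  5 × C: 2 H each → 10
  2 × C: 1 H each → 2
  1 × S: no H
  Total hydrogens = 12.

12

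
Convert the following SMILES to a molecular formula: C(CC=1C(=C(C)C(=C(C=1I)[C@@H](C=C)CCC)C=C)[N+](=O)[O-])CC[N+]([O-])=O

Heavy atoms from the SMILES: 19 C, 1 I, 2 N, 4 O.
Implicit hydrogens by atom environment:
  8 × C: 2 H each → 16
  6 × C (aromatic): no H
  3 × C: 1 H each → 3
  2 × C: 3 H each → 6
  2 × N (charge +1): no H
  2 × O: no H
  2 × O (charge -1): no H
  1 × I: no H
  Total hydrogens = 25.
Molecular formula: C19H25IN2O4

C19H25IN2O4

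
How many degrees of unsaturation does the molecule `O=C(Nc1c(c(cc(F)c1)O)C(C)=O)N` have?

6

Molecular formula from the SMILES: C9H9FN2O3.
DoU = (2C + 2 + N − H − X)/2 = (2·9 + 2 + 2 − 9 − 1)/2 = 12/2 = 6.
(Structurally: 1 ring(s) + 5 π bond(s) = 6.)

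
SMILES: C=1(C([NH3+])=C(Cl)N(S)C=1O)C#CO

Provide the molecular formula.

Heavy atoms from the SMILES: 6 C, 1 Cl, 2 N, 2 O, 1 S.
Implicit hydrogens by atom environment:
  4 × C (aromatic): no H
  2 × C: no H
  2 × O: 1 H each → 2
  1 × Cl: no H
  1 × N (charge +1): 3 H
  1 × N (aromatic): no H
  1 × S: 1 H
  Total hydrogens = 6.
Net charge +1.
Molecular formula: C6H6ClN2O2S+

C6H6ClN2O2S+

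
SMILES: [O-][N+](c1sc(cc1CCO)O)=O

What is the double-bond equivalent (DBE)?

Molecular formula from the SMILES: C6H7NO4S.
DoU = (2C + 2 + N − H − X)/2 = (2·6 + 2 + 1 − 7 − 0)/2 = 8/2 = 4.
(Structurally: 1 ring(s) + 3 π bond(s) = 4.)

4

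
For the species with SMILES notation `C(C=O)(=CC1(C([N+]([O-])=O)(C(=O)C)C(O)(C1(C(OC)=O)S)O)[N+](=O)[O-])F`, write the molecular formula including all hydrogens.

Heavy atoms from the SMILES: 11 C, 1 F, 2 N, 10 O, 1 S.
Implicit hydrogens by atom environment:
  7 × C: no H
  6 × O: no H
  2 × C: 3 H each → 6
  2 × C: 1 H each → 2
  2 × N (charge +1): no H
  2 × O: 1 H each → 2
  2 × O (charge -1): no H
  1 × F: no H
  1 × S: 1 H
  Total hydrogens = 11.
Molecular formula: C11H11FN2O10S

C11H11FN2O10S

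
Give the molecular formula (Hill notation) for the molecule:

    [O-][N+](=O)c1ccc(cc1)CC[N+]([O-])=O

C8H8N2O4

Heavy atoms from the SMILES: 8 C, 2 N, 4 O.
Implicit hydrogens by atom environment:
  4 × C (aromatic): 1 H each → 4
  2 × C: 2 H each → 4
  2 × C (aromatic): no H
  2 × N (charge +1): no H
  2 × O: no H
  2 × O (charge -1): no H
  Total hydrogens = 8.
Molecular formula: C8H8N2O4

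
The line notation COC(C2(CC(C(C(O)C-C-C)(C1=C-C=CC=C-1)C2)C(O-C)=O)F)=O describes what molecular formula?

C19H25FO5

Heavy atoms from the SMILES: 19 C, 1 F, 5 O.
Implicit hydrogens by atom environment:
  5 × C (aromatic): 1 H each → 5
  4 × C: 2 H each → 8
  4 × C: no H
  4 × O: no H
  3 × C: 3 H each → 9
  2 × C: 1 H each → 2
  1 × C (aromatic): no H
  1 × F: no H
  1 × O: 1 H
  Total hydrogens = 25.
Molecular formula: C19H25FO5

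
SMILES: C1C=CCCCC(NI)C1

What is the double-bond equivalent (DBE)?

2

Molecular formula from the SMILES: C8H14IN.
DoU = (2C + 2 + N − H − X)/2 = (2·8 + 2 + 1 − 14 − 1)/2 = 4/2 = 2.
(Structurally: 1 ring(s) + 1 π bond(s) = 2.)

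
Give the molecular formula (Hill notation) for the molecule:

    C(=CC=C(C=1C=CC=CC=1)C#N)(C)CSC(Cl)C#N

C15H13ClN2S

Heavy atoms from the SMILES: 15 C, 1 Cl, 2 N, 1 S.
Implicit hydrogens by atom environment:
  5 × C (aromatic): 1 H each → 5
  4 × C: no H
  3 × C: 1 H each → 3
  2 × N: no H
  1 × C: 3 H
  1 × C: 2 H
  1 × C (aromatic): no H
  1 × Cl: no H
  1 × S: no H
  Total hydrogens = 13.
Molecular formula: C15H13ClN2S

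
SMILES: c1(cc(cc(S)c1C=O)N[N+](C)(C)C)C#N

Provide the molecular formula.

C11H14N3OS+

Heavy atoms from the SMILES: 11 C, 3 N, 1 O, 1 S.
Implicit hydrogens by atom environment:
  4 × C (aromatic): no H
  3 × C: 3 H each → 9
  2 × C (aromatic): 1 H each → 2
  1 × C: 1 H
  1 × C: no H
  1 × N: 1 H
  1 × N: no H
  1 × N (charge +1): no H
  1 × O: no H
  1 × S: 1 H
  Total hydrogens = 14.
Net charge +1.
Molecular formula: C11H14N3OS+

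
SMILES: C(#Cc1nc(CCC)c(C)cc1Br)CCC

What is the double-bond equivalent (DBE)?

6

Molecular formula from the SMILES: C14H18BrN.
DoU = (2C + 2 + N − H − X)/2 = (2·14 + 2 + 1 − 18 − 1)/2 = 12/2 = 6.
(Structurally: 1 ring(s) + 5 π bond(s) = 6.)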